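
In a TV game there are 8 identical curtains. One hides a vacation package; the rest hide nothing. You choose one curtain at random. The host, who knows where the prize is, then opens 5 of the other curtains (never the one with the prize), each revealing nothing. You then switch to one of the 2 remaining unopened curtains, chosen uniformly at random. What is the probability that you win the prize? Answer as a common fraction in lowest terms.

Your original curtain holds the prize with probability 1/8, so the other 7 collectively hold it with probability 7/8.
The host can always find 5 empty curtains to open, so the reveals don't change that 7/8; it is now spread over the 2 remaining unopened curtains.
P(win by switching) = (7/8) · (1/2) = 7/16.

7/16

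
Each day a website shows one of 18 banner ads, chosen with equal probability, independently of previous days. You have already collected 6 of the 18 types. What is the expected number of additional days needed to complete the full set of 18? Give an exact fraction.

Starting from 6 distinct types, each trial gives a new one with probability (18−i)/18 when i types are held, so the wait for the next new type is 18/(18−i).
E = 18/12 + 18/11 + 18/10 + 18/9 + 18/8 + 18/7 + 18/6 + 18/5 + 18/4 + 18/3 + 18/2 + 18/1 = 86021/1540.

86021/1540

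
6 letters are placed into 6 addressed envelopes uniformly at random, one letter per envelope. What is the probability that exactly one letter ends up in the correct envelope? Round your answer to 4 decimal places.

Choose which one is fixed: C(6,1) = 6 ways.
The remaining 5 must have no fixed point: D(5) = 44.
P = 6·44/720 = 11/30 ≈ 0.3667.

0.3667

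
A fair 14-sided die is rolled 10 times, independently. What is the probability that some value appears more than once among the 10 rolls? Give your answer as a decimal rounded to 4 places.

P(all 10 different) = 14/14 · 13/14 · ··· · 5/14 ≈ 0.0126.
P(at least two equal) = 1 − 0.0126 = 0.9874.

0.9874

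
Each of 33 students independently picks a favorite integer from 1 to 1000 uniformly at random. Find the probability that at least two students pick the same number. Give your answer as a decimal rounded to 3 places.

0.414

It's easier to compute the probability that all 33 are distinct.
P(all distinct) = 1000/1000 · 999/1000 · ··· · 968/1000 ≈ 0.586.
So the probability of at least one match is 1 − 0.586 = 0.414.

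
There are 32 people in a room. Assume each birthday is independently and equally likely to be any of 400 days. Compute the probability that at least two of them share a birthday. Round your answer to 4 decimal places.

It's easier to compute the probability that all 32 are distinct.
P(all distinct) = 400/400 · 399/400 · ··· · 369/400 ≈ 0.2797.
So the probability of at least one match is 1 − 0.2797 = 0.7203.

0.7203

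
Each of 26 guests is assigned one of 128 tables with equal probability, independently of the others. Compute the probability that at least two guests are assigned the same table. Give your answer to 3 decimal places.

0.935

It's easier to compute the probability that all 26 are distinct.
P(all distinct) = 128/128 · 127/128 · ··· · 103/128 ≈ 0.065.
So the probability of at least one match is 1 − 0.065 = 0.935.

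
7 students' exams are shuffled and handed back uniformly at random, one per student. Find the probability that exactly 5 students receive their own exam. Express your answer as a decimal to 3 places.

0.004

Choose which 5 of the 7 are fixed: C(7,5) = 21 ways.
The remaining 2 must have no fixed point: D(2) = 1.
P = 21·1/5040 = 1/240 ≈ 0.004.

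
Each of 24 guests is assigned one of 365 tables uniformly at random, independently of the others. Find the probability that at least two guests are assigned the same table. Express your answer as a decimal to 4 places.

It's easier to compute the probability that all 24 are distinct.
P(all distinct) = 365/365 · 364/365 · ··· · 342/365 ≈ 0.4617.
So the probability of at least one match is 1 − 0.4617 = 0.5383.

0.5383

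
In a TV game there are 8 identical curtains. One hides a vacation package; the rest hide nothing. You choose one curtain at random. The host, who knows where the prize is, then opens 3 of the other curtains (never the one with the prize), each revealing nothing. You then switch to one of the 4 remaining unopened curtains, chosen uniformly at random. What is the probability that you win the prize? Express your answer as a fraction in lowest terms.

Your original curtain holds the prize with probability 1/8, so the other 7 collectively hold it with probability 7/8.
The host can always find 3 empty curtains to open, so the reveals don't change that 7/8; it is now spread over the 4 remaining unopened curtains.
P(win by switching) = (7/8) · (1/4) = 7/32.

7/32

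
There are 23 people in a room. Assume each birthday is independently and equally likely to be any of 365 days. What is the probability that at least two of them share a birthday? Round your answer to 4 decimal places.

It's easier to compute the probability that all 23 are distinct.
P(all distinct) = 365/365 · 364/365 · ··· · 343/365 ≈ 0.4927.
So the probability of at least one match is 1 − 0.4927 = 0.5073.

0.5073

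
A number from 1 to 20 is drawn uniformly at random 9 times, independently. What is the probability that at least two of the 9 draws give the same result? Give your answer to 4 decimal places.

P(all 9 different) = 20/20 · 19/20 · ··· · 12/20 ≈ 0.1190.
P(at least two equal) = 1 − 0.1190 = 0.8810.

0.8810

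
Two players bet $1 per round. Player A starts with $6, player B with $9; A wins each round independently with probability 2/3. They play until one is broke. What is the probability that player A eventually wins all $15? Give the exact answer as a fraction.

Let r = q/p = (1/3)/(2/3) = 1/2. The recurrence P(i) = p·P(i+1) + q·P(i−1) with P(0)=0, P(15)=1 gives P(i) = (1 − r^i)/(1 − r^15).
P(6) = (1 − (1/2)^6) / (1 − (1/2)^15) = 4608/4681.

4608/4681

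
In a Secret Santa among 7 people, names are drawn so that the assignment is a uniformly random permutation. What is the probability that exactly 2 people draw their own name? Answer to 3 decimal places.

Choose which 2 of the 7 are fixed: C(7,2) = 21 ways.
The remaining 5 must have no fixed point: D(5) = 44.
P = 21·44/5040 = 11/60 ≈ 0.183.

0.183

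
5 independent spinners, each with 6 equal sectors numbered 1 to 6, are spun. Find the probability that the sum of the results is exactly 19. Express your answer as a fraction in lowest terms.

There are 6^5 = 7776 equally likely outcomes.
The number of ordered 5-tuples from {1,…,6} summing to 19 is 735.
P(sum = 19) = 735/7776 = 245/2592.

245/2592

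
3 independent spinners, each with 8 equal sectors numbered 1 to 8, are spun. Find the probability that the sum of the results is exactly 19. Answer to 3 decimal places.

0.041

There are 8^3 = 512 equally likely outcomes.
The number of ordered 3-tuples from {1,…,8} summing to 19 is 21.
P(sum = 19) = 21/512 ≈ 0.041.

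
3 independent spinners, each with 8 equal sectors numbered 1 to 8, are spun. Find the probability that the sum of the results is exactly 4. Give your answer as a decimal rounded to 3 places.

0.006

There are 8^3 = 512 equally likely outcomes.
The number of ordered 3-tuples from {1,…,8} summing to 4 is 3.
P(sum = 4) = 3/512 ≈ 0.006.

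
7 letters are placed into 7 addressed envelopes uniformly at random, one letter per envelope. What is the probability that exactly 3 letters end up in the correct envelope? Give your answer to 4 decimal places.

0.0625

Choose which 3 of the 7 are fixed: C(7,3) = 35 ways.
The remaining 4 must have no fixed point: D(4) = 9.
P = 35·9/5040 = 1/16 ≈ 0.0625.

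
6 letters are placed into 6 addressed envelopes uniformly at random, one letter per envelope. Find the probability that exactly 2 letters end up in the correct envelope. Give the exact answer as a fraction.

3/16

Choose which 2 of the 6 are fixed: C(6,2) = 15 ways.
The remaining 4 must have no fixed point: D(4) = 9.
P = 15·9/720 = 3/16.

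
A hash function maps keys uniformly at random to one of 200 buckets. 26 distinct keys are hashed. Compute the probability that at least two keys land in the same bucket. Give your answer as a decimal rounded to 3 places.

It's easier to compute the probability that all 26 are distinct.
P(all distinct) = 200/200 · 199/200 · ··· · 175/200 ≈ 0.183.
So the probability of at least one match is 1 − 0.183 = 0.817.

0.817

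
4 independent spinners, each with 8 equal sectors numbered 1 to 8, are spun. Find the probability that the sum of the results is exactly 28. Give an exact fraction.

35/4096

There are 8^4 = 4096 equally likely outcomes.
The number of ordered 4-tuples from {1,…,8} summing to 28 is 35.
P(sum = 28) = 35/4096.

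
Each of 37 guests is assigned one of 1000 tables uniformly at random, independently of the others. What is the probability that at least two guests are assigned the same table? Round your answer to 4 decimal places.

It's easier to compute the probability that all 37 are distinct.
P(all distinct) = 1000/1000 · 999/1000 · ··· · 964/1000 ≈ 0.5095.
So the probability of at least one match is 1 − 0.5095 = 0.4905.

0.4905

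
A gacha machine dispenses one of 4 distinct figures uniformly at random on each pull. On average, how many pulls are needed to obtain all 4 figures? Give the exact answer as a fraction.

After i distinct types are collected, each trial gives a new one with probability (4−i)/4, so the expected wait for the next new type is 4/(4−i).
E = 4/4 + 4/3 + 4/2 + 4/1 = 25/3.

25/3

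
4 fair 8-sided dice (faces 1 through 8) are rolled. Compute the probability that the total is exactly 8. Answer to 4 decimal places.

There are 8^4 = 4096 equally likely outcomes.
The number of ordered 4-tuples from {1,…,8} summing to 8 is 35.
P(sum = 8) = 35/4096 ≈ 0.0085.

0.0085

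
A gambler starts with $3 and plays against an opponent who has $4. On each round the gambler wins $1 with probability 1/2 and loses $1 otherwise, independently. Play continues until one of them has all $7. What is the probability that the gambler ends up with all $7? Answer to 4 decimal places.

0.4286

With a fair step, P(i) = ½P(i−1) + ½P(i+1) with P(0)=0, P(7)=1 has the linear solution P(i) = i/7.
P(3) = 3/7 ≈ 0.4286.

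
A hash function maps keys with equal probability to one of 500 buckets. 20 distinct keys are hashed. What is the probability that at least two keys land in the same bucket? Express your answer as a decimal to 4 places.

0.3196

It's easier to compute the probability that all 20 are distinct.
P(all distinct) = 500/500 · 499/500 · ··· · 481/500 ≈ 0.6804.
So the probability of at least one match is 1 − 0.6804 = 0.3196.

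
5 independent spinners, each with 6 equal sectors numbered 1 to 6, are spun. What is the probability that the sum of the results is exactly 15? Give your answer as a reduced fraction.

217/2592

There are 6^5 = 7776 equally likely outcomes.
The number of ordered 5-tuples from {1,…,6} summing to 15 is 651.
P(sum = 15) = 651/7776 = 217/2592.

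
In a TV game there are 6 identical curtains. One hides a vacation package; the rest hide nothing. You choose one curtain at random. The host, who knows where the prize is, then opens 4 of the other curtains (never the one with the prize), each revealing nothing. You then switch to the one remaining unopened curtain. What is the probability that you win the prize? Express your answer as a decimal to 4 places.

0.8333

Your original curtain holds the prize with probability 1/6, so the other 5 collectively hold it with probability 5/6.
The host can always find 4 empty curtains to open, so the reveals don't change that 5/6; it is now spread over the 1 remaining unopened curtain.
P(win by switching) = (5/6) · (1/1) = 5/6 ≈ 0.8333.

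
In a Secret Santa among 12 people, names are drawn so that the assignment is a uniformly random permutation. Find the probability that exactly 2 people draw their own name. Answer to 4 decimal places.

Choose which 2 of the 12 are fixed: C(12,2) = 66 ways.
The remaining 10 must have no fixed point: D(10) = 1334961.
P = 66·1334961/479001600 = 16481/89600 ≈ 0.1839.

0.1839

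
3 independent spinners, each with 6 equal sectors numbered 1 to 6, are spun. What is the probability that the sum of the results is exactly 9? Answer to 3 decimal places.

There are 6^3 = 216 equally likely outcomes.
The number of ordered 3-tuples from {1,…,6} summing to 9 is 25.
P(sum = 9) = 25/216 ≈ 0.116.

0.116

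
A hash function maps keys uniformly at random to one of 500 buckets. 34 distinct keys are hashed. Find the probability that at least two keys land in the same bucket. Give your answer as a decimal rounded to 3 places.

It's easier to compute the probability that all 34 are distinct.
P(all distinct) = 500/500 · 499/500 · ··· · 467/500 ≈ 0.317.
So the probability of at least one match is 1 − 0.317 = 0.683.

0.683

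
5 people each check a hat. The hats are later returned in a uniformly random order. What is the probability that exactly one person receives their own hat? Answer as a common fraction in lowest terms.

Choose which one is fixed: C(5,1) = 5 ways.
The remaining 4 must have no fixed point: D(4) = 9.
P = 5·9/120 = 3/8.

3/8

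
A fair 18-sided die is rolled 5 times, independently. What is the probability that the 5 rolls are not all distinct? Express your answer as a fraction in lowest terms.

997/2187

P(all 5 different) = 18/18 · 17/18 · ··· · 14/18 = 1190/2187.
P(at least two equal) = 1 − 1190/2187 = 997/2187.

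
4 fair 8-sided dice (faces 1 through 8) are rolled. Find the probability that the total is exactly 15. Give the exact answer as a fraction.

71/1024

There are 8^4 = 4096 equally likely outcomes.
The number of ordered 4-tuples from {1,…,8} summing to 15 is 284.
P(sum = 15) = 284/4096 = 71/1024.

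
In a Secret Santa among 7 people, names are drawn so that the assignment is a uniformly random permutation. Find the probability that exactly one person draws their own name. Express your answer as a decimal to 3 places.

Choose which one is fixed: C(7,1) = 7 ways.
The remaining 6 must have no fixed point: D(6) = 265.
P = 7·265/5040 = 53/144 ≈ 0.368.

0.368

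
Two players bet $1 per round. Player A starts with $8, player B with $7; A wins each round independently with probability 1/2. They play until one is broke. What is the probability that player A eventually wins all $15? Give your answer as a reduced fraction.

8/15

With a fair step, P(i) = ½P(i−1) + ½P(i+1) with P(0)=0, P(15)=1 has the linear solution P(i) = i/15.
P(8) = 8/15.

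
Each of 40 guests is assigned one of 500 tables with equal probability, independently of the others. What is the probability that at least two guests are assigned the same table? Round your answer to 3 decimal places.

0.799

It's easier to compute the probability that all 40 are distinct.
P(all distinct) = 500/500 · 499/500 · ··· · 461/500 ≈ 0.201.
So the probability of at least one match is 1 − 0.201 = 0.799.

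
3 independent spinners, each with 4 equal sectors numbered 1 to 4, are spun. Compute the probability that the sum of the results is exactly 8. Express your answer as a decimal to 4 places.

There are 4^3 = 64 equally likely outcomes.
The number of ordered 3-tuples from {1,…,4} summing to 8 is 12.
P(sum = 8) = 12/64 = 3/16 ≈ 0.1875.

0.1875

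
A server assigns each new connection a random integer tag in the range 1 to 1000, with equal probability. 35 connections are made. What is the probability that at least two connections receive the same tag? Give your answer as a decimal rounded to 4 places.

It's easier to compute the probability that all 35 are distinct.
P(all distinct) = 1000/1000 · 999/1000 · ··· · 966/1000 ≈ 0.5477.
So the probability of at least one match is 1 − 0.5477 = 0.4523.

0.4523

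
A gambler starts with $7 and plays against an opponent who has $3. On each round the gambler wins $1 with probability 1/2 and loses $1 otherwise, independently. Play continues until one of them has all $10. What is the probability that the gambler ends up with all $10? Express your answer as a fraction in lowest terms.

7/10

With a fair step, P(i) = ½P(i−1) + ½P(i+1) with P(0)=0, P(10)=1 has the linear solution P(i) = i/10.
P(7) = 7/10.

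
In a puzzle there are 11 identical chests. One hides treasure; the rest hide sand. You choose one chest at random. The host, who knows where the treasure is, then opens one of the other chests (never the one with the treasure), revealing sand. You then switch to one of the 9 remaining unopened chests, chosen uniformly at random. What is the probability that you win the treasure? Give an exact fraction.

Your original chest holds the treasure with probability 1/11, so the other 10 collectively hold it with probability 10/11.
The host can always find an empty chest to open, so this doesn't change that 10/11; it is now spread over the 9 remaining unopened chests.
P(win by switching) = (10/11) · (1/9) = 10/99.

10/99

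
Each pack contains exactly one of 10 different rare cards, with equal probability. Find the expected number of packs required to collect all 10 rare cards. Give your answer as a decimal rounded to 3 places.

After i distinct types are collected, each trial gives a new one with probability (10−i)/10, so the expected wait for the next new type is 10/(10−i).
E = 10/10 + 10/9 + 10/8 + 10/7 + 10/6 + 10/5 + 10/4 + 10/3 + 10/2 + 10/1 = 7381/252 ≈ 29.290.

29.290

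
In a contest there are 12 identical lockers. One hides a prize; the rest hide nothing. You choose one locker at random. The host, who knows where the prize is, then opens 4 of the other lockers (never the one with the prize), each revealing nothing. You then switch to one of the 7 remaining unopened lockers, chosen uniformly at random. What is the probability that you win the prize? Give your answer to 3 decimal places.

0.131

Your original locker holds the prize with probability 1/12, so the other 11 collectively hold it with probability 11/12.
The host can always find 4 empty lockers to open, so the reveals don't change that 11/12; it is now spread over the 7 remaining unopened lockers.
P(win by switching) = (11/12) · (1/7) = 11/84 ≈ 0.131.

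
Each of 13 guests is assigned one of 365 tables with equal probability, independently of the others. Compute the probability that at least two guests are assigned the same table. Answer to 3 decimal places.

0.194

It's easier to compute the probability that all 13 are distinct.
P(all distinct) = 365/365 · 364/365 · ··· · 353/365 ≈ 0.806.
So the probability of at least one match is 1 − 0.806 = 0.194.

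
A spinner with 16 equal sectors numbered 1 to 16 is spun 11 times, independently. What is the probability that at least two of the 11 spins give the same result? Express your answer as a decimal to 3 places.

P(all 11 different) = 16/16 · 15/16 · ··· · 6/16 ≈ 0.010.
P(at least two equal) = 1 − 0.010 = 0.990.

0.990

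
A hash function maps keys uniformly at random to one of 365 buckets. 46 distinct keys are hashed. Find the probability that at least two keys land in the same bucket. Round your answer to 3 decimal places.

0.948

It's easier to compute the probability that all 46 are distinct.
P(all distinct) = 365/365 · 364/365 · ··· · 320/365 ≈ 0.052.
So the probability of at least one match is 1 − 0.052 = 0.948.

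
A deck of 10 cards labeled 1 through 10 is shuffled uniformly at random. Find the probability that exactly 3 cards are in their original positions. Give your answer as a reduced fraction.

Choose which 3 of the 10 are fixed: C(10,3) = 120 ways.
The remaining 7 must have no fixed point: D(7) = 1854.
P = 120·1854/3628800 = 103/1680.

103/1680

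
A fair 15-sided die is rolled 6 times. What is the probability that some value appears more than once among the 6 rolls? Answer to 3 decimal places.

P(all 6 different) = 15/15 · 14/15 · ··· · 10/15 ≈ 0.316.
P(at least two equal) = 1 − 0.316 = 0.684.

0.684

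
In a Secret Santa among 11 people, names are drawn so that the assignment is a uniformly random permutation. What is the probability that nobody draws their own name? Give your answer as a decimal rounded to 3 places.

0.368

This is the derangement probability: permutations of 11 with no fixed point.
D(11) = 11! · (1 − 1/1! + 1/2! − ··· + (−1)^11/11!) = 14684570.
P = 14684570/39916800 = 1468457/3991680 ≈ 0.368.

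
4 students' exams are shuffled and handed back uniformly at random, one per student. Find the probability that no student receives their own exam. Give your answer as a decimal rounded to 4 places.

This is the derangement probability: permutations of 4 with no fixed point.
D(4) = 4! · (1 − 1/1! + 1/2! − ··· + (−1)^4/4!) = 9.
P = 9/24 = 3/8 ≈ 0.3750.

0.3750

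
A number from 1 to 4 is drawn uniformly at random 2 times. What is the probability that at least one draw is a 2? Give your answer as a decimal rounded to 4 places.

P(no draw is a 2) = (3/4)^2 ≈ 0.5625.
P(at least one) = 1 − 0.5625 = 0.4375.

0.4375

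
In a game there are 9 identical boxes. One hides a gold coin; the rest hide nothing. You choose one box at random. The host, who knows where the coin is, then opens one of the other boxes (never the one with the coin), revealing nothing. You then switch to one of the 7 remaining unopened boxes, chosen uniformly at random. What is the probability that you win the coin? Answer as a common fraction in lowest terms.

8/63

Your original box holds the coin with probability 1/9, so the other 8 collectively hold it with probability 8/9.
The host can always find an empty box to open, so this doesn't change that 8/9; it is now spread over the 7 remaining unopened boxes.
P(win by switching) = (8/9) · (1/7) = 8/63.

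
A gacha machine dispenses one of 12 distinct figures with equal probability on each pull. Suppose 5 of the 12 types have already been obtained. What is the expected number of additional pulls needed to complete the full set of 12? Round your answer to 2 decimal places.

31.11

Starting from 5 distinct types, each trial gives a new one with probability (12−i)/12 when i types are held, so the wait for the next new type is 12/(12−i).
E = 12/7 + 12/6 + 12/5 + 12/4 + 12/3 + 12/2 + 12/1 = 1089/35 ≈ 31.11.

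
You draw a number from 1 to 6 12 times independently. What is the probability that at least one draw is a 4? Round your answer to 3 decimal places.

P(no draw is a 4) = (5/6)^12 ≈ 0.112.
P(at least one) = 1 − 0.112 = 0.888.

0.888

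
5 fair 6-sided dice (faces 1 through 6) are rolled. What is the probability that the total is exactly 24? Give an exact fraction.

There are 6^5 = 7776 equally likely outcomes.
The number of ordered 5-tuples from {1,…,6} summing to 24 is 205.
P(sum = 24) = 205/7776.

205/7776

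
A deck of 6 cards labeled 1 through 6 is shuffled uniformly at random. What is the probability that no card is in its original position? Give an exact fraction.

53/144

This is the derangement probability: permutations of 6 with no fixed point.
D(6) = 6! · (1 − 1/1! + 1/2! − ··· + (−1)^6/6!) = 265.
P = 265/720 = 53/144.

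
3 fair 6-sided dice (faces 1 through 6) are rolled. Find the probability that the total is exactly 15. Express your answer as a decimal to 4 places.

There are 6^3 = 216 equally likely outcomes.
The number of ordered 3-tuples from {1,…,6} summing to 15 is 10.
P(sum = 15) = 10/216 = 5/108 ≈ 0.0463.

0.0463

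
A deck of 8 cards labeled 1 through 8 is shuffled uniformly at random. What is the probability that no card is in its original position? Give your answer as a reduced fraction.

This is the derangement probability: permutations of 8 with no fixed point.
D(8) = 8! · (1 − 1/1! + 1/2! − ··· + (−1)^8/8!) = 14833.
P = 14833/40320 = 2119/5760.

2119/5760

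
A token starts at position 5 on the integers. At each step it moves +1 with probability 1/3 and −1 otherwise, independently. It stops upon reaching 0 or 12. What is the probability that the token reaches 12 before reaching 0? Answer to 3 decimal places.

Let r = q/p = (2/3)/(1/3) = 2. The recurrence P(i) = p·P(i+1) + q·P(i−1) with P(0)=0, P(12)=1 gives P(i) = (1 − r^i)/(1 − r^12).
P(5) = (1 − (2)^5) / (1 − (2)^12) = 31/4095 ≈ 0.008.

0.008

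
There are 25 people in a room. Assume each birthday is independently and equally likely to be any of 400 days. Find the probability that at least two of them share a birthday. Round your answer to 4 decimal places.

It's easier to compute the probability that all 25 are distinct.
P(all distinct) = 400/400 · 399/400 · ··· · 376/400 ≈ 0.4650.
So the probability of at least one match is 1 − 0.4650 = 0.5350.

0.5350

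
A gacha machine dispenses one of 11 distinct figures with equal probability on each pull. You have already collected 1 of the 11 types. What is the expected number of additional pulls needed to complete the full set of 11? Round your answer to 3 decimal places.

32.219

Starting from 1 distinct type, each trial gives a new one with probability (11−i)/11 when i types are held, so the wait for the next new type is 11/(11−i).
E = 11/10 + 11/9 + 11/8 + 11/7 + 11/6 + 11/5 + 11/4 + 11/3 + 11/2 + 11/1 = 81191/2520 ≈ 32.219.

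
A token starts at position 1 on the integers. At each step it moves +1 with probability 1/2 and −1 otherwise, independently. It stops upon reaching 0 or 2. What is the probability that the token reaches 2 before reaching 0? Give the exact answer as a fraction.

With a fair step, P(i) = ½P(i−1) + ½P(i+1) with P(0)=0, P(2)=1 has the linear solution P(i) = i/2.
P(1) = 1/2.

1/2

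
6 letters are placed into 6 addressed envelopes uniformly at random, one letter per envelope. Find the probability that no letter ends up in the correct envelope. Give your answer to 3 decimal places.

This is the derangement probability: permutations of 6 with no fixed point.
D(6) = 6! · (1 − 1/1! + 1/2! − ··· + (−1)^6/6!) = 265.
P = 265/720 = 53/144 ≈ 0.368.

0.368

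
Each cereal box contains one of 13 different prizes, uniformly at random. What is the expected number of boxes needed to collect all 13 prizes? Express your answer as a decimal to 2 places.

41.34

After i distinct types are collected, each trial gives a new one with probability (13−i)/13, so the expected wait for the next new type is 13/(13−i).
E = 13/13 + 13/12 + 13/11 + 13/10 + 13/9 + 13/8 + 13/7 + 13/6 + 13/5 + 13/4 + 13/3 + 13/2 + 13/1 = 1145993/27720 ≈ 41.34.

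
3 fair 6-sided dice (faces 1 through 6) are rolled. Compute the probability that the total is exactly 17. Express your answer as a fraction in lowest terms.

There are 6^3 = 216 equally likely outcomes.
The number of ordered 3-tuples from {1,…,6} summing to 17 is 3.
P(sum = 17) = 3/216 = 1/72.

1/72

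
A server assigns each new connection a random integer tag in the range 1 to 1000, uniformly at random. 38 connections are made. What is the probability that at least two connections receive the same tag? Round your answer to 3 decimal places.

0.509

It's easier to compute the probability that all 38 are distinct.
P(all distinct) = 1000/1000 · 999/1000 · ··· · 963/1000 ≈ 0.491.
So the probability of at least one match is 1 − 0.491 = 0.509.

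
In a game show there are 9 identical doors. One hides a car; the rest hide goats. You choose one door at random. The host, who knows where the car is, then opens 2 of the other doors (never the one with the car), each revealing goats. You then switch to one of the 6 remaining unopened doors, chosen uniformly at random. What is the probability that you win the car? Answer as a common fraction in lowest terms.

4/27

Your original door holds the car with probability 1/9, so the other 8 collectively hold it with probability 8/9.
The host can always find 2 empty doors to open, so the reveals don't change that 8/9; it is now spread over the 6 remaining unopened doors.
P(win by switching) = (8/9) · (1/6) = 4/27.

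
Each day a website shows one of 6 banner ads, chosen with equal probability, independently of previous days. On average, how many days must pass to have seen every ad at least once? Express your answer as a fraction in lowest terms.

After i distinct types are collected, each trial gives a new one with probability (6−i)/6, so the expected wait for the next new type is 6/(6−i).
E = 6/6 + 6/5 + 6/4 + 6/3 + 6/2 + 6/1 = 147/10.

147/10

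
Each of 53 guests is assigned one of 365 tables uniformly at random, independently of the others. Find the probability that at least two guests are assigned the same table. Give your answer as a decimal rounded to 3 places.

It's easier to compute the probability that all 53 are distinct.
P(all distinct) = 365/365 · 364/365 · ··· · 313/365 ≈ 0.019.
So the probability of at least one match is 1 − 0.019 = 0.981.

0.981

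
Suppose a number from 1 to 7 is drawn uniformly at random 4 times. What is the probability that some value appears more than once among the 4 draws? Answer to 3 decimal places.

0.650

P(all 4 different) = 7/7 · 6/7 · ··· · 4/7 ≈ 0.350.
P(at least two equal) = 1 − 0.350 = 0.650.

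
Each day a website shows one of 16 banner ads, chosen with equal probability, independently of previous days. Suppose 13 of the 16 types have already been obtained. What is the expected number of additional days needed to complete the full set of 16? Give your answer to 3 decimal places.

Starting from 13 distinct types, each trial gives a new one with probability (16−i)/16 when i types are held, so the wait for the next new type is 16/(16−i).
E = 16/3 + 16/2 + 16/1 = 88/3 ≈ 29.333.

29.333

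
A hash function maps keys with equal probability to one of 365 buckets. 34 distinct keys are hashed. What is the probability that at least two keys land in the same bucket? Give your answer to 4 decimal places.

It's easier to compute the probability that all 34 are distinct.
P(all distinct) = 365/365 · 364/365 · ··· · 332/365 ≈ 0.2047.
So the probability of at least one match is 1 − 0.2047 = 0.7953.

0.7953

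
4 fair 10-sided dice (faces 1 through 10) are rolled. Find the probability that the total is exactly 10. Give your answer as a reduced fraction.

There are 10^4 = 10000 equally likely outcomes.
The number of ordered 4-tuples from {1,…,10} summing to 10 is 84.
P(sum = 10) = 84/10000 = 21/2500.

21/2500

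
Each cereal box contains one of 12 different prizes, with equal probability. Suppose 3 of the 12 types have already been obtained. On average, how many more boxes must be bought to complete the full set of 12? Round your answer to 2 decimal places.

33.95

Starting from 3 distinct types, each trial gives a new one with probability (12−i)/12 when i types are held, so the wait for the next new type is 12/(12−i).
E = 12/9 + 12/8 + 12/7 + 12/6 + 12/5 + 12/4 + 12/3 + 12/2 + 12/1 = 7129/210 ≈ 33.95.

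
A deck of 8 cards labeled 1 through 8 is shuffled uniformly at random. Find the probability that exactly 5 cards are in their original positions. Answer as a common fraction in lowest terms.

Choose which 5 of the 8 are fixed: C(8,5) = 56 ways.
The remaining 3 must have no fixed point: D(3) = 2.
P = 56·2/40320 = 1/360.

1/360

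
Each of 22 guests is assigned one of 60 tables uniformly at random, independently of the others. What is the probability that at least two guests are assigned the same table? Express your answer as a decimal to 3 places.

0.988

It's easier to compute the probability that all 22 are distinct.
P(all distinct) = 60/60 · 59/60 · ··· · 39/60 ≈ 0.012.
So the probability of at least one match is 1 − 0.012 = 0.988.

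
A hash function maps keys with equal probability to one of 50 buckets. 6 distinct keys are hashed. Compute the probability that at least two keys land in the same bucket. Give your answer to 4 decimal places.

It's easier to compute the probability that all 6 are distinct.
P(all distinct) = 50/50 · 49/50 · ··· · 45/50 ≈ 0.7322.
So the probability of at least one match is 1 − 0.7322 = 0.2678.

0.2678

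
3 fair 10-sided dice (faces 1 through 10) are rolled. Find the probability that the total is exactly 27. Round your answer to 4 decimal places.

There are 10^3 = 1000 equally likely outcomes.
The number of ordered 3-tuples from {1,…,10} summing to 27 is 10.
P(sum = 27) = 10/1000 = 1/100 ≈ 0.0100.

0.0100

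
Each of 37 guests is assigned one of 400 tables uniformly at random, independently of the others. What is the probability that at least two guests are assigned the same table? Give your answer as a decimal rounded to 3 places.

It's easier to compute the probability that all 37 are distinct.
P(all distinct) = 400/400 · 399/400 · ··· · 364/400 ≈ 0.179.
So the probability of at least one match is 1 − 0.179 = 0.821.

0.821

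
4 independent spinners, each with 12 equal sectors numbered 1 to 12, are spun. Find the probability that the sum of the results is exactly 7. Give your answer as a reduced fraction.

5/5184

There are 12^4 = 20736 equally likely outcomes.
The number of ordered 4-tuples from {1,…,12} summing to 7 is 20.
P(sum = 7) = 20/20736 = 5/5184.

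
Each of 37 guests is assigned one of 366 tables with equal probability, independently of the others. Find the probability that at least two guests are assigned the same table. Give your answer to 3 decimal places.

It's easier to compute the probability that all 37 are distinct.
P(all distinct) = 366/366 · 365/366 · ··· · 330/366 ≈ 0.152.
So the probability of at least one match is 1 − 0.152 = 0.848.

0.848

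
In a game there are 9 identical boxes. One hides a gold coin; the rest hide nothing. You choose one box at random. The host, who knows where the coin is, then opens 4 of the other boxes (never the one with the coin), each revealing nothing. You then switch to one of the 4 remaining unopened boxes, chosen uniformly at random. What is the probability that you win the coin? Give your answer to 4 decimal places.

Your original box holds the coin with probability 1/9, so the other 8 collectively hold it with probability 8/9.
The host can always find 4 empty boxes to open, so the reveals don't change that 8/9; it is now spread over the 4 remaining unopened boxes.
P(win by switching) = (8/9) · (1/4) = 2/9 ≈ 0.2222.

0.2222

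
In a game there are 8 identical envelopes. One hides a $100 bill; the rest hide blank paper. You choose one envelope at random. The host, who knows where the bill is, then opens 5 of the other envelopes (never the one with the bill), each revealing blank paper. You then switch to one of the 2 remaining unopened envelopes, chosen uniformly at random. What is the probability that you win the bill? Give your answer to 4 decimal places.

Your original envelope holds the bill with probability 1/8, so the other 7 collectively hold it with probability 7/8.
The host can always find 5 empty envelopes to open, so the reveals don't change that 7/8; it is now spread over the 2 remaining unopened envelopes.
P(win by switching) = (7/8) · (1/2) = 7/16 ≈ 0.4375.

0.4375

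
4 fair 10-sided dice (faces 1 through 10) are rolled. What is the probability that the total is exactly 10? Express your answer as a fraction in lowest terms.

There are 10^4 = 10000 equally likely outcomes.
The number of ordered 4-tuples from {1,…,10} summing to 10 is 84.
P(sum = 10) = 84/10000 = 21/2500.

21/2500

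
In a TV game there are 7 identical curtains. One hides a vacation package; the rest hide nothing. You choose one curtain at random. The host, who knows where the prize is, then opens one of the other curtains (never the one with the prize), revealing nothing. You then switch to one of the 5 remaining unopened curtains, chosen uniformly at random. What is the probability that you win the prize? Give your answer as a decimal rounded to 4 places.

Your original curtain holds the prize with probability 1/7, so the other 6 collectively hold it with probability 6/7.
The host can always find an empty curtain to open, so this doesn't change that 6/7; it is now spread over the 5 remaining unopened curtains.
P(win by switching) = (6/7) · (1/5) = 6/35 ≈ 0.1714.

0.1714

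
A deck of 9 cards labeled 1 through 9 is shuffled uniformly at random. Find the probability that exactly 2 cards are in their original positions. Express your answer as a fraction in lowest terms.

103/560

Choose which 2 of the 9 are fixed: C(9,2) = 36 ways.
The remaining 7 must have no fixed point: D(7) = 1854.
P = 36·1854/362880 = 103/560.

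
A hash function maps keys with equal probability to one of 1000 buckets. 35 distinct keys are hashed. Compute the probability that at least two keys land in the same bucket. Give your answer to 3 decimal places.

It's easier to compute the probability that all 35 are distinct.
P(all distinct) = 1000/1000 · 999/1000 · ··· · 966/1000 ≈ 0.548.
So the probability of at least one match is 1 − 0.548 = 0.452.

0.452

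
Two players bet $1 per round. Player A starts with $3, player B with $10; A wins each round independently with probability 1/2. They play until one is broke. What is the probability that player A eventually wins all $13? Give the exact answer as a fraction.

With a fair step, P(i) = ½P(i−1) + ½P(i+1) with P(0)=0, P(13)=1 has the linear solution P(i) = i/13.
P(3) = 3/13.

3/13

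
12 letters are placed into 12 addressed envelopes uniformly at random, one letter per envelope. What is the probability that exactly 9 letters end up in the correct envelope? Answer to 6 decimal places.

0.000001

Choose which 9 of the 12 are fixed: C(12,9) = 220 ways.
The remaining 3 must have no fixed point: D(3) = 2.
P = 220·2/479001600 = 1/1088640 ≈ 0.000001.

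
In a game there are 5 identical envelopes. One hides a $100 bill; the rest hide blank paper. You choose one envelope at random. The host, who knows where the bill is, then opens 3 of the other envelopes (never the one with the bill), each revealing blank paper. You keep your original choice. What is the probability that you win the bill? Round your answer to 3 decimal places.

The host can always open 3 empty envelopes regardless of your choice, so the reveals give no information about your original envelope.
P(win by staying) = 1/5 ≈ 0.200.

0.200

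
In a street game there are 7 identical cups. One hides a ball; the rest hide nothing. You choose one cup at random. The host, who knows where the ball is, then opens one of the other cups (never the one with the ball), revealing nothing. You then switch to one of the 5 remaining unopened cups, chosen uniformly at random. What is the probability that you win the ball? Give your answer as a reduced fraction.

Your original cup holds the ball with probability 1/7, so the other 6 collectively hold it with probability 6/7.
The host can always find an empty cup to open, so this doesn't change that 6/7; it is now spread over the 5 remaining unopened cups.
P(win by switching) = (6/7) · (1/5) = 6/35.

6/35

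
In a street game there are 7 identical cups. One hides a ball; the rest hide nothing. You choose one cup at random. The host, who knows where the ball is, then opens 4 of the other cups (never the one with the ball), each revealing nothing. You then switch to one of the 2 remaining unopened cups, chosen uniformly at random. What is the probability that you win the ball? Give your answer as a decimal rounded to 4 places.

0.4286

Your original cup holds the ball with probability 1/7, so the other 6 collectively hold it with probability 6/7.
The host can always find 4 empty cups to open, so the reveals don't change that 6/7; it is now spread over the 2 remaining unopened cups.
P(win by switching) = (6/7) · (1/2) = 3/7 ≈ 0.4286.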